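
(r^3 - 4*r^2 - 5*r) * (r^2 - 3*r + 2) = r^5 - 7*r^4 + 9*r^3 + 7*r^2 - 10*r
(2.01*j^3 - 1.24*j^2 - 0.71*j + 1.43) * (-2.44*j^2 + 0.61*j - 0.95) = -4.9044*j^5 + 4.2517*j^4 - 0.9335*j^3 - 2.7443*j^2 + 1.5468*j - 1.3585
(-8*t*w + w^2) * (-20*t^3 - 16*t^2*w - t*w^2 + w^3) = 160*t^4*w + 108*t^3*w^2 - 8*t^2*w^3 - 9*t*w^4 + w^5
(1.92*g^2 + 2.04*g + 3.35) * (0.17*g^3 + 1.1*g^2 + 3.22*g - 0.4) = 0.3264*g^5 + 2.4588*g^4 + 8.9959*g^3 + 9.4858*g^2 + 9.971*g - 1.34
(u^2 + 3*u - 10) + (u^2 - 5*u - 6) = 2*u^2 - 2*u - 16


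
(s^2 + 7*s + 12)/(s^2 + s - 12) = (s + 3)/(s - 3)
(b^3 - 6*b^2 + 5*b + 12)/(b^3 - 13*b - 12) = (b - 3)/(b + 3)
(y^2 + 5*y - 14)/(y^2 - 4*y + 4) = (y + 7)/(y - 2)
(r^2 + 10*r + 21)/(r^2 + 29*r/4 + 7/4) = 4*(r + 3)/(4*r + 1)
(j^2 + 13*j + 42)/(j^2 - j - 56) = (j + 6)/(j - 8)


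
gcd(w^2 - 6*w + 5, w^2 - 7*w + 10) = w - 5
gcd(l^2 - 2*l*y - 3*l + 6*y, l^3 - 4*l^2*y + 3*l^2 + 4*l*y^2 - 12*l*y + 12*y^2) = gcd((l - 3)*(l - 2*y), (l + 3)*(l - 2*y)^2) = -l + 2*y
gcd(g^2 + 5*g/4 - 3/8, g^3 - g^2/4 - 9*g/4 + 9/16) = g^2 + 5*g/4 - 3/8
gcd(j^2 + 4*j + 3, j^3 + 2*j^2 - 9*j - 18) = j + 3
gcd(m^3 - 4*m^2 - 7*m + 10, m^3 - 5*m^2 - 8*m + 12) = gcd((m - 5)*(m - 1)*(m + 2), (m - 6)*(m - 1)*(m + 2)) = m^2 + m - 2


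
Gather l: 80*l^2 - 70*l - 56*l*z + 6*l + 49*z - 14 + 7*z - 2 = 80*l^2 + l*(-56*z - 64) + 56*z - 16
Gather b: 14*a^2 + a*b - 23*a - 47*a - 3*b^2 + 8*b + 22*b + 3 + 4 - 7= 14*a^2 - 70*a - 3*b^2 + b*(a + 30)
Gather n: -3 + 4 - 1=0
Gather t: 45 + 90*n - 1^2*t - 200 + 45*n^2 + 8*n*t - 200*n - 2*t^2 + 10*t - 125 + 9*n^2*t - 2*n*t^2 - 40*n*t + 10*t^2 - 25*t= 45*n^2 - 110*n + t^2*(8 - 2*n) + t*(9*n^2 - 32*n - 16) - 280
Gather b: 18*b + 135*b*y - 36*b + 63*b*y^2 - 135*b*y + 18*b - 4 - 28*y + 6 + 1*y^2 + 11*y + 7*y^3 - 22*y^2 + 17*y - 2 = 63*b*y^2 + 7*y^3 - 21*y^2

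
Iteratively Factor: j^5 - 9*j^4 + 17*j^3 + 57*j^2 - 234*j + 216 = (j - 2)*(j^4 - 7*j^3 + 3*j^2 + 63*j - 108) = (j - 2)*(j + 3)*(j^3 - 10*j^2 + 33*j - 36) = (j - 3)*(j - 2)*(j + 3)*(j^2 - 7*j + 12) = (j - 4)*(j - 3)*(j - 2)*(j + 3)*(j - 3)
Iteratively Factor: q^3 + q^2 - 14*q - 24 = (q + 2)*(q^2 - q - 12) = (q - 4)*(q + 2)*(q + 3)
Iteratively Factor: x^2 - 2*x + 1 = (x - 1)*(x - 1)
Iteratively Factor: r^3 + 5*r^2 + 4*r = (r)*(r^2 + 5*r + 4) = r*(r + 4)*(r + 1)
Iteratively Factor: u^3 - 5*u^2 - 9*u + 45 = (u + 3)*(u^2 - 8*u + 15) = (u - 5)*(u + 3)*(u - 3)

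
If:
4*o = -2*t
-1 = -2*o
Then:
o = 1/2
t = -1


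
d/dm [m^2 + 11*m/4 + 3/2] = 2*m + 11/4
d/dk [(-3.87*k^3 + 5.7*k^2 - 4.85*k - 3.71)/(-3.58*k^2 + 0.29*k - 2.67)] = (13.8546*k^4 - 2.2446*k^3 + 15.2887*k^2 - 57.0016*k + 14.0254)/(12.8164*k^4 - 2.0764*k^3 + 19.2013*k^2 - 1.5486*k + 7.1289)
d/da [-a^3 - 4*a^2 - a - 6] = -3*a^2 - 8*a - 1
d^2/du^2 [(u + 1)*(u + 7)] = 2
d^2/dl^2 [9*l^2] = 18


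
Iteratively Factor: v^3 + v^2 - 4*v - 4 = (v + 2)*(v^2 - v - 2) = (v - 2)*(v + 2)*(v + 1)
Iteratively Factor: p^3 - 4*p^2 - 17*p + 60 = (p + 4)*(p^2 - 8*p + 15) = (p - 3)*(p + 4)*(p - 5)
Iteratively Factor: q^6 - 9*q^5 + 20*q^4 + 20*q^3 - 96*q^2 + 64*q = (q - 2)*(q^5 - 7*q^4 + 6*q^3 + 32*q^2 - 32*q) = (q - 2)*(q - 1)*(q^4 - 6*q^3 + 32*q) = (q - 2)*(q - 1)*(q + 2)*(q^3 - 8*q^2 + 16*q) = (q - 4)*(q - 2)*(q - 1)*(q + 2)*(q^2 - 4*q) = (q - 4)^2*(q - 2)*(q - 1)*(q + 2)*(q)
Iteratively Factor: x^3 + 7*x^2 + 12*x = (x + 4)*(x^2 + 3*x) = x*(x + 4)*(x + 3)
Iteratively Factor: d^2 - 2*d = (d - 2)*(d)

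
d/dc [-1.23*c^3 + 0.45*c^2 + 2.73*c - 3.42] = -3.69*c^2 + 0.9*c + 2.73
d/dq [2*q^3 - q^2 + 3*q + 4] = 6*q^2 - 2*q + 3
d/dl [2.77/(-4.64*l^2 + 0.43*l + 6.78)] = (25.7056*l - 1.1911)/(-4.64*l^2 + 0.43*l + 6.78)^2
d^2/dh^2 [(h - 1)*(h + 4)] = 2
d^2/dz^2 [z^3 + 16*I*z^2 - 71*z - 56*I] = 6*z + 32*I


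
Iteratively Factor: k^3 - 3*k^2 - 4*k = (k)*(k^2 - 3*k - 4) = k*(k + 1)*(k - 4)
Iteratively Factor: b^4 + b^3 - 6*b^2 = (b - 2)*(b^3 + 3*b^2) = b*(b - 2)*(b^2 + 3*b) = b*(b - 2)*(b + 3)*(b)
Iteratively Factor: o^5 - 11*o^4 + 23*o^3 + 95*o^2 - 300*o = (o - 5)*(o^4 - 6*o^3 - 7*o^2 + 60*o) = o*(o - 5)*(o^3 - 6*o^2 - 7*o + 60) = o*(o - 5)*(o - 4)*(o^2 - 2*o - 15) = o*(o - 5)^2*(o - 4)*(o + 3)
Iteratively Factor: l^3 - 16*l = (l + 4)*(l^2 - 4*l) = l*(l + 4)*(l - 4)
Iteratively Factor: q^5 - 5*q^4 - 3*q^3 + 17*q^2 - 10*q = (q - 1)*(q^4 - 4*q^3 - 7*q^2 + 10*q) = q*(q - 1)*(q^3 - 4*q^2 - 7*q + 10) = q*(q - 1)^2*(q^2 - 3*q - 10) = q*(q - 1)^2*(q + 2)*(q - 5)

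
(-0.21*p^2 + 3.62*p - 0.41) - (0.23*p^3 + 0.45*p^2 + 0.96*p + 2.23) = -0.23*p^3 - 0.66*p^2 + 2.66*p - 2.64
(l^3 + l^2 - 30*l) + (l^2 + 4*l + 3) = l^3 + 2*l^2 - 26*l + 3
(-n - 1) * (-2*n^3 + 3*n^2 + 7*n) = 2*n^4 - n^3 - 10*n^2 - 7*n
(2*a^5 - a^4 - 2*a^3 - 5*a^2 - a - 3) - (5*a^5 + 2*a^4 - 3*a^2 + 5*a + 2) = -3*a^5 - 3*a^4 - 2*a^3 - 2*a^2 - 6*a - 5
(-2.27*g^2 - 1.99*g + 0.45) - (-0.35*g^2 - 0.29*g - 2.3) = -1.92*g^2 - 1.7*g + 2.75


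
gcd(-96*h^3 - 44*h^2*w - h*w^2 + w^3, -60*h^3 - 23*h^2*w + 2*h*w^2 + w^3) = 12*h^2 + 7*h*w + w^2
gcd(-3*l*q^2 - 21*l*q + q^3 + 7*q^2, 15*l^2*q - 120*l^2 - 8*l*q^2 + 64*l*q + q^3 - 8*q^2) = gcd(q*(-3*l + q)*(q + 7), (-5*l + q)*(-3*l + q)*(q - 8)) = -3*l + q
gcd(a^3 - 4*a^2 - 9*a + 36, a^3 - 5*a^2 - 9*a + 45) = a^2 - 9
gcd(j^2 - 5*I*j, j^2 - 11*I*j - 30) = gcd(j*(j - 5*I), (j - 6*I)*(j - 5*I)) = j - 5*I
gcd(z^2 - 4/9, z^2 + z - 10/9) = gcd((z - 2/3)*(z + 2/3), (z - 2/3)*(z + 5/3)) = z - 2/3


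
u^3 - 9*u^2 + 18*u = u*(u - 6)*(u - 3)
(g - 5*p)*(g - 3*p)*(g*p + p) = g^3*p - 8*g^2*p^2 + g^2*p + 15*g*p^3 - 8*g*p^2 + 15*p^3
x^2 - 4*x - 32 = (x - 8)*(x + 4)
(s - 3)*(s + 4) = s^2 + s - 12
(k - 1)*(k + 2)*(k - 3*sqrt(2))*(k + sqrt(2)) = k^4 - 2*sqrt(2)*k^3 + k^3 - 8*k^2 - 2*sqrt(2)*k^2 - 6*k + 4*sqrt(2)*k + 12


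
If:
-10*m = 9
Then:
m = -9/10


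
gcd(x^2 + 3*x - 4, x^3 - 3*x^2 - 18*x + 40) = x + 4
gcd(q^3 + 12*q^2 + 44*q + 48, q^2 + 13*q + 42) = q + 6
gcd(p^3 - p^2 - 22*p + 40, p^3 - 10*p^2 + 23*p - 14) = p - 2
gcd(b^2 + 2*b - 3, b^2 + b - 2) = b - 1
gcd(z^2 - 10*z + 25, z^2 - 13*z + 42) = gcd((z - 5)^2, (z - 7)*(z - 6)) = 1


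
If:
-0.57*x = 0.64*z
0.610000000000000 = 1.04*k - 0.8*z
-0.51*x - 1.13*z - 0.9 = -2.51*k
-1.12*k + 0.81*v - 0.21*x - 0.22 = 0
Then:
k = 0.27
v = 0.76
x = 0.47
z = -0.42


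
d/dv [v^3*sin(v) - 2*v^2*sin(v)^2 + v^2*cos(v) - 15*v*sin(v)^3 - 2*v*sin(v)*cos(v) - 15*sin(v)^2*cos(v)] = v^3*cos(v) + 2*v^2*sin(v) - 2*v^2*sin(2*v) - 37*v*cos(v)/4 + 45*v*cos(3*v)/4 - 2*v - 15*sin(v)/2 - sin(2*v) - 15*sin(3*v)/2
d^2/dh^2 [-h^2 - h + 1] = -2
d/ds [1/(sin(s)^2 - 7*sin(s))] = (7 - 2*sin(s))*cos(s)/((sin(s) - 7)^2*sin(s)^2)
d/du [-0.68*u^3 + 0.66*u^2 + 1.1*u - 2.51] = -2.04*u^2 + 1.32*u + 1.1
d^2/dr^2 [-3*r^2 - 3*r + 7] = -6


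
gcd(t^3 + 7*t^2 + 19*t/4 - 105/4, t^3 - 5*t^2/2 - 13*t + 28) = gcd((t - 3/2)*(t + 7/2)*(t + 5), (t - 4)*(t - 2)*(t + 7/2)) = t + 7/2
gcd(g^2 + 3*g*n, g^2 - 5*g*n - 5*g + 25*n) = 1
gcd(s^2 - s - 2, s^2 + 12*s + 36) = 1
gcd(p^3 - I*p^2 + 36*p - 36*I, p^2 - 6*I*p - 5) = p - I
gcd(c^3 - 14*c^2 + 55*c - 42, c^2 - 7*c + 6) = c^2 - 7*c + 6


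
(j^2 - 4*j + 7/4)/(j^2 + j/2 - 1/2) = (j - 7/2)/(j + 1)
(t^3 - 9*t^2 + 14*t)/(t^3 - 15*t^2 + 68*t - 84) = t/(t - 6)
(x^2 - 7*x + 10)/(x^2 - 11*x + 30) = (x - 2)/(x - 6)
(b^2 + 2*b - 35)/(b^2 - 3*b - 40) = (-b^2 - 2*b + 35)/(-b^2 + 3*b + 40)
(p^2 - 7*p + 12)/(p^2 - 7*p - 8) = (-p^2 + 7*p - 12)/(-p^2 + 7*p + 8)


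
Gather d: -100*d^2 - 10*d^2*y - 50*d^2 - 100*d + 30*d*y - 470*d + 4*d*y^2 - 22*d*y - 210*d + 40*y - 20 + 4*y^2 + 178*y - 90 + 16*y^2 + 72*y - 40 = d^2*(-10*y - 150) + d*(4*y^2 + 8*y - 780) + 20*y^2 + 290*y - 150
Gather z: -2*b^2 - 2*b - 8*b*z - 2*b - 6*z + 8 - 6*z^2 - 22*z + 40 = -2*b^2 - 4*b - 6*z^2 + z*(-8*b - 28) + 48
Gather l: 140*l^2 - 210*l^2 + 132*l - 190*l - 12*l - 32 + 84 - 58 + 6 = -70*l^2 - 70*l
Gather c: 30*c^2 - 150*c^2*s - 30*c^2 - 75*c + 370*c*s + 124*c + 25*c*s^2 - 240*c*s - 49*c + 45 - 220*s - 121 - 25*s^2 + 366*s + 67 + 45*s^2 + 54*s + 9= -150*c^2*s + c*(25*s^2 + 130*s) + 20*s^2 + 200*s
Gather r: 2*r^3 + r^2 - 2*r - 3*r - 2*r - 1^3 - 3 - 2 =2*r^3 + r^2 - 7*r - 6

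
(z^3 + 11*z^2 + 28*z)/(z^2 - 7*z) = (z^2 + 11*z + 28)/(z - 7)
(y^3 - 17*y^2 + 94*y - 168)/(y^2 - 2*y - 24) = (y^2 - 11*y + 28)/(y + 4)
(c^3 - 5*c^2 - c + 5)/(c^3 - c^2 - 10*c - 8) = (c^2 - 6*c + 5)/(c^2 - 2*c - 8)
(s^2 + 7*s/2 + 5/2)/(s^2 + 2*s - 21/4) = 2*(2*s^2 + 7*s + 5)/(4*s^2 + 8*s - 21)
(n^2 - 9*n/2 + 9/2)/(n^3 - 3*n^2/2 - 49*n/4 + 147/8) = 4*(n - 3)/(4*n^2 - 49)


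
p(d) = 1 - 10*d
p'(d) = -10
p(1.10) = -10.00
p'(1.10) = -10.00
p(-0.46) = 5.60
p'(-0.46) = -10.00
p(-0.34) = 4.40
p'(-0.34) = -10.00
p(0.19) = -0.90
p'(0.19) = -10.00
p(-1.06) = 11.60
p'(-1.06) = -10.00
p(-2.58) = 26.80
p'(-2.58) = -10.00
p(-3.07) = 31.70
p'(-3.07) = -10.00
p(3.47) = -33.70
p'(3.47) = -10.00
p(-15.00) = 151.00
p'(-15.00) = -10.00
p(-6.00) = 61.00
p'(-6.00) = -10.00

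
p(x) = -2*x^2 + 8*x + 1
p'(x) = 8 - 4*x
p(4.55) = -4.00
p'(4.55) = -10.20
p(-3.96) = -62.04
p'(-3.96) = 23.84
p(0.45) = 4.20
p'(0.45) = 6.20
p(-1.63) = -17.35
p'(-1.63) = 14.52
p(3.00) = 7.00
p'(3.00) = -4.00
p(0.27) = 3.01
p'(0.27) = 6.92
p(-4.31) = -70.63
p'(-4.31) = 25.24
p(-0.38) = -2.33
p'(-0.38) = 9.52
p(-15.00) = -569.00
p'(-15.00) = 68.00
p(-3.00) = -41.00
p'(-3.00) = 20.00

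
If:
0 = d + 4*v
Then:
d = -4*v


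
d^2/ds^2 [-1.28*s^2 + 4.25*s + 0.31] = -2.56000000000000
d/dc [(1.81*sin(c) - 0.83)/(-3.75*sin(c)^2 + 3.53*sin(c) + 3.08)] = (6.7875*sin(c)^2 - 6.225*sin(c) + 8.5047)*cos(c)/(14.0625*sin(c)^4 - 26.475*sin(c)^3 - 10.6391*sin(c)^2 + 21.7448*sin(c) + 9.4864)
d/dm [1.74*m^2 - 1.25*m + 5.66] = 3.48*m - 1.25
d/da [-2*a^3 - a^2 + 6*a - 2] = -6*a^2 - 2*a + 6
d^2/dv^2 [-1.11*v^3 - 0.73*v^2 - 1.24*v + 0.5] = -6.66*v - 1.46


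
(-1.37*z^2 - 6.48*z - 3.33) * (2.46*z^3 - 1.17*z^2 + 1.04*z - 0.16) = -3.3702*z^5 - 14.3379*z^4 - 2.035*z^3 - 2.6239*z^2 - 2.4264*z + 0.5328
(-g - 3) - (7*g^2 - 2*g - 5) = -7*g^2 + g + 2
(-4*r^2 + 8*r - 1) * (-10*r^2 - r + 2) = 40*r^4 - 76*r^3 - 6*r^2 + 17*r - 2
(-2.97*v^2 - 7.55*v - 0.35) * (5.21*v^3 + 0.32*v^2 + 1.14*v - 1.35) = -15.4737*v^5 - 40.2859*v^4 - 7.6253*v^3 - 4.7095*v^2 + 9.7935*v + 0.4725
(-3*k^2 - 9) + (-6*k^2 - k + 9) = -9*k^2 - k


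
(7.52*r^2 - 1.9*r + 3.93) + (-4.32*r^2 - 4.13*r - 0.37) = 3.2*r^2 - 6.03*r + 3.56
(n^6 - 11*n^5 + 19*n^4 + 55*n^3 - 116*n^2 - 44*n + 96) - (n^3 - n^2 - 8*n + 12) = n^6 - 11*n^5 + 19*n^4 + 54*n^3 - 115*n^2 - 36*n + 84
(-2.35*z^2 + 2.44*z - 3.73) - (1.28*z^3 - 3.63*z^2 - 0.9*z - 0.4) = -1.28*z^3 + 1.28*z^2 + 3.34*z - 3.33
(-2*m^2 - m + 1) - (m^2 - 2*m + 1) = -3*m^2 + m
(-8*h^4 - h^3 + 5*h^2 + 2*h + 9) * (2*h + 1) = -16*h^5 - 10*h^4 + 9*h^3 + 9*h^2 + 20*h + 9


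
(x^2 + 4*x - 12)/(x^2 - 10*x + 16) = (x + 6)/(x - 8)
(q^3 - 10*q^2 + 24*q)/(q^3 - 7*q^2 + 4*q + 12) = q*(q - 4)/(q^2 - q - 2)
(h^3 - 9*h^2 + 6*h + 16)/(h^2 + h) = h - 10 + 16/h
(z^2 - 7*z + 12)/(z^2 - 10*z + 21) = (z - 4)/(z - 7)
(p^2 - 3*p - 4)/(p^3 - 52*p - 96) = (-p^2 + 3*p + 4)/(-p^3 + 52*p + 96)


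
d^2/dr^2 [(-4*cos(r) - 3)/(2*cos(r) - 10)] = 23*(cos(r)^2 + 5*cos(r) - 2)/(2*(cos(r) - 5)^3)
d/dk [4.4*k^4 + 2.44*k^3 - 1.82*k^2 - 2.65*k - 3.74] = 17.6*k^3 + 7.32*k^2 - 3.64*k - 2.65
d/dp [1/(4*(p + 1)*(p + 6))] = (-2*p - 7)/(4*(p^4 + 14*p^3 + 61*p^2 + 84*p + 36))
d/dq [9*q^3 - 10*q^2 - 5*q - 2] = 27*q^2 - 20*q - 5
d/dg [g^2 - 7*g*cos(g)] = 7*g*sin(g) + 2*g - 7*cos(g)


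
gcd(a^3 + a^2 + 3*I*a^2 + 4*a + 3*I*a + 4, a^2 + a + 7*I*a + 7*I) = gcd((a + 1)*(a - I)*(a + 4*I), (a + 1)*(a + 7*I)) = a + 1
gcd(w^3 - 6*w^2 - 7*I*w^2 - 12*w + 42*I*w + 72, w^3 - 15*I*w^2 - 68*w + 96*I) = w^2 - 7*I*w - 12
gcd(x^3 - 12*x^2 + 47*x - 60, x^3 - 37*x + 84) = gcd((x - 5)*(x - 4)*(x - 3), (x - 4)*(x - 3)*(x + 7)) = x^2 - 7*x + 12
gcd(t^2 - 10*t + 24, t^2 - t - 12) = t - 4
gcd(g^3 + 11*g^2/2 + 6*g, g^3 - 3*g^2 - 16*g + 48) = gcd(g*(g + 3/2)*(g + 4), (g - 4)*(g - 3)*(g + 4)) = g + 4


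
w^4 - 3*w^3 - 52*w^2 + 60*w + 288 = (w - 8)*(w - 3)*(w + 2)*(w + 6)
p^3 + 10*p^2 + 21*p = p*(p + 3)*(p + 7)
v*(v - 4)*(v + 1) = v^3 - 3*v^2 - 4*v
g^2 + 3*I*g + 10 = (g - 2*I)*(g + 5*I)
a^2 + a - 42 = (a - 6)*(a + 7)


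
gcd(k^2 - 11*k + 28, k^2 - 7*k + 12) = k - 4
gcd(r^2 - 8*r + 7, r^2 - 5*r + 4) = r - 1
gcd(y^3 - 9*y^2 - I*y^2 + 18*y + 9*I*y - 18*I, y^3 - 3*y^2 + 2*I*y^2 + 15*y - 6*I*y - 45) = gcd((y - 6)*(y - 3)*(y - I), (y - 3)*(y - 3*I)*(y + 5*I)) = y - 3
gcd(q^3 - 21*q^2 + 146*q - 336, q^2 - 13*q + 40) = q - 8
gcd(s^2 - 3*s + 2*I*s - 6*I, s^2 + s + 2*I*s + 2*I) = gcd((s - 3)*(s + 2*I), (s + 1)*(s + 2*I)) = s + 2*I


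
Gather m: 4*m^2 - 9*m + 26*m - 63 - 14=4*m^2 + 17*m - 77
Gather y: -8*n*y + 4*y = y*(4 - 8*n)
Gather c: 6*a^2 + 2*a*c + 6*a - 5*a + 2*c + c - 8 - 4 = 6*a^2 + a + c*(2*a + 3) - 12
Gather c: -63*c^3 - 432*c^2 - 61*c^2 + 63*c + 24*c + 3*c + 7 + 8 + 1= -63*c^3 - 493*c^2 + 90*c + 16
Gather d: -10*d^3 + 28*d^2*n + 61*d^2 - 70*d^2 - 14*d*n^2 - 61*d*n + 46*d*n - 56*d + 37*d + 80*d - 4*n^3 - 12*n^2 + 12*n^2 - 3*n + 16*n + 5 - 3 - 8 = -10*d^3 + d^2*(28*n - 9) + d*(-14*n^2 - 15*n + 61) - 4*n^3 + 13*n - 6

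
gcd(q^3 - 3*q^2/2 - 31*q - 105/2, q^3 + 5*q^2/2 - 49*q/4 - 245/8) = q + 5/2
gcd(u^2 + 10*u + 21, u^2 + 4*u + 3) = u + 3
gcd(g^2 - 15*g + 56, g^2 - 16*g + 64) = g - 8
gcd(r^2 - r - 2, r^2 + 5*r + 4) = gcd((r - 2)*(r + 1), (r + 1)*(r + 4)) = r + 1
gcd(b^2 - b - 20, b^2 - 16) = b + 4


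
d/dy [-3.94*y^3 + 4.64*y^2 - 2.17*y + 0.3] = -11.82*y^2 + 9.28*y - 2.17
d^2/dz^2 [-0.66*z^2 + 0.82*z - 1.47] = -1.32000000000000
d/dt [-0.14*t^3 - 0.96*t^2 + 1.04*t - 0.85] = -0.42*t^2 - 1.92*t + 1.04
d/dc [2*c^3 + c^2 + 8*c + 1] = 6*c^2 + 2*c + 8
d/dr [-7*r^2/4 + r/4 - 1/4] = 1/4 - 7*r/2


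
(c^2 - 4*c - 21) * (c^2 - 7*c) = c^4 - 11*c^3 + 7*c^2 + 147*c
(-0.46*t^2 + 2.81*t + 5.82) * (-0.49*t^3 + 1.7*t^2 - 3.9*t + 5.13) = 0.2254*t^5 - 2.1589*t^4 + 3.7192*t^3 - 3.4248*t^2 - 8.2827*t + 29.8566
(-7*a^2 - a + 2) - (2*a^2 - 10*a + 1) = -9*a^2 + 9*a + 1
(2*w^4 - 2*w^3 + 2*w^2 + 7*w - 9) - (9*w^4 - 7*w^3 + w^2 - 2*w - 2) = -7*w^4 + 5*w^3 + w^2 + 9*w - 7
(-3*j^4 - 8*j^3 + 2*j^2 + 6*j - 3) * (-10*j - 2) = 30*j^5 + 86*j^4 - 4*j^3 - 64*j^2 + 18*j + 6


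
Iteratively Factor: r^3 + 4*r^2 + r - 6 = (r + 2)*(r^2 + 2*r - 3) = (r + 2)*(r + 3)*(r - 1)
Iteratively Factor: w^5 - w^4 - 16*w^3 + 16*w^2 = (w - 4)*(w^4 + 3*w^3 - 4*w^2) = (w - 4)*(w - 1)*(w^3 + 4*w^2) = w*(w - 4)*(w - 1)*(w^2 + 4*w) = w*(w - 4)*(w - 1)*(w + 4)*(w)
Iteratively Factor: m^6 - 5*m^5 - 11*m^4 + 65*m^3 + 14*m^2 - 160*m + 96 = (m + 3)*(m^5 - 8*m^4 + 13*m^3 + 26*m^2 - 64*m + 32) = (m - 4)*(m + 3)*(m^4 - 4*m^3 - 3*m^2 + 14*m - 8) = (m - 4)*(m - 1)*(m + 3)*(m^3 - 3*m^2 - 6*m + 8) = (m - 4)*(m - 1)^2*(m + 3)*(m^2 - 2*m - 8) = (m - 4)*(m - 1)^2*(m + 2)*(m + 3)*(m - 4)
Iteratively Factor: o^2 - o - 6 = (o + 2)*(o - 3)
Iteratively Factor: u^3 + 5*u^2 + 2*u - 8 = (u - 1)*(u^2 + 6*u + 8) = (u - 1)*(u + 4)*(u + 2)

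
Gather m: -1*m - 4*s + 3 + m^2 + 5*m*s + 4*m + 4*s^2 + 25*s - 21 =m^2 + m*(5*s + 3) + 4*s^2 + 21*s - 18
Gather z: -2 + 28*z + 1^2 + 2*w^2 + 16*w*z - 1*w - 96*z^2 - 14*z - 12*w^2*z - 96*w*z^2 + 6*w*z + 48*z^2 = 2*w^2 - w + z^2*(-96*w - 48) + z*(-12*w^2 + 22*w + 14) - 1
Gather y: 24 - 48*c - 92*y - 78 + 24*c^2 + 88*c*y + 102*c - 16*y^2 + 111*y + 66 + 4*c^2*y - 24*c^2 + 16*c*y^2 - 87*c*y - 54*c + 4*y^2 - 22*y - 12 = y^2*(16*c - 12) + y*(4*c^2 + c - 3)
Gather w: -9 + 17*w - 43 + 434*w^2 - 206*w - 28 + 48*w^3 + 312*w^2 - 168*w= 48*w^3 + 746*w^2 - 357*w - 80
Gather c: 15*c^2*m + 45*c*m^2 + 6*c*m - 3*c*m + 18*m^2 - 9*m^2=15*c^2*m + c*(45*m^2 + 3*m) + 9*m^2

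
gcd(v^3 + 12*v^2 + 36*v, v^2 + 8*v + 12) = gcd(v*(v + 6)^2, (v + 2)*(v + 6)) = v + 6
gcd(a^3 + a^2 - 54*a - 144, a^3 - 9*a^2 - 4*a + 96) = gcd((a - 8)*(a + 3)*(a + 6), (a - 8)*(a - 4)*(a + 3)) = a^2 - 5*a - 24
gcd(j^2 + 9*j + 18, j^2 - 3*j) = 1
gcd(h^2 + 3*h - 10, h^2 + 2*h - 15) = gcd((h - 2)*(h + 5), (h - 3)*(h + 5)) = h + 5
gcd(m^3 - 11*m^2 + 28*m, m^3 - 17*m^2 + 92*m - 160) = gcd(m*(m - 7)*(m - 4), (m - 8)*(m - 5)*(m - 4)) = m - 4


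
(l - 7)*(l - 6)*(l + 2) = l^3 - 11*l^2 + 16*l + 84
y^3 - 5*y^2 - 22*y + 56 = (y - 7)*(y - 2)*(y + 4)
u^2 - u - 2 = (u - 2)*(u + 1)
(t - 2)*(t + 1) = t^2 - t - 2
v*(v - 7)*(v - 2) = v^3 - 9*v^2 + 14*v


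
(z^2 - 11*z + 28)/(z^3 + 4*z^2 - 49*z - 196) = (z - 4)/(z^2 + 11*z + 28)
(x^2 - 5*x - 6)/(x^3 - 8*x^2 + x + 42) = (x^2 - 5*x - 6)/(x^3 - 8*x^2 + x + 42)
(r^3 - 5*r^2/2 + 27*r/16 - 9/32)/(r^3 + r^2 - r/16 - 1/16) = (8*r^2 - 18*r + 9)/(2*(4*r^2 + 5*r + 1))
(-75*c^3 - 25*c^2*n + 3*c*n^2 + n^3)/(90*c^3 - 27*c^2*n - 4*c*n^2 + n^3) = (-15*c^2 - 2*c*n + n^2)/(18*c^2 - 9*c*n + n^2)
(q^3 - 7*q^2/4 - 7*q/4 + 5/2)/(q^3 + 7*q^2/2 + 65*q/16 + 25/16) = 4*(q^2 - 3*q + 2)/(4*q^2 + 9*q + 5)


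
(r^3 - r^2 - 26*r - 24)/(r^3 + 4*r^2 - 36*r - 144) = (r + 1)/(r + 6)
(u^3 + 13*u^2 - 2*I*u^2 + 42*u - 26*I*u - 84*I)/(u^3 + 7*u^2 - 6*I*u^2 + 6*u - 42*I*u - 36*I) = (u^2 + u*(7 - 2*I) - 14*I)/(u^2 + u*(1 - 6*I) - 6*I)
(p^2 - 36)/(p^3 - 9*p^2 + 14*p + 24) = (p + 6)/(p^2 - 3*p - 4)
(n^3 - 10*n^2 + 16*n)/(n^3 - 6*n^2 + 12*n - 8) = n*(n - 8)/(n^2 - 4*n + 4)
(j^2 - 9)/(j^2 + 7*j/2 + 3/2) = 2*(j - 3)/(2*j + 1)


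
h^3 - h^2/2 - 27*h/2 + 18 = (h - 3)*(h - 3/2)*(h + 4)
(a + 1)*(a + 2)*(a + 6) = a^3 + 9*a^2 + 20*a + 12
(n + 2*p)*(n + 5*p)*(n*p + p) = n^3*p + 7*n^2*p^2 + n^2*p + 10*n*p^3 + 7*n*p^2 + 10*p^3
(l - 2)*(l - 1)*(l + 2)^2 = l^4 + l^3 - 6*l^2 - 4*l + 8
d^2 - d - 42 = (d - 7)*(d + 6)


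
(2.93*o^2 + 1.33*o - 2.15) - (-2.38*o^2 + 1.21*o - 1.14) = 5.31*o^2 + 0.12*o - 1.01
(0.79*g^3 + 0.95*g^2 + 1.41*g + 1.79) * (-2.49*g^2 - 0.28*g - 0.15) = -1.9671*g^5 - 2.5867*g^4 - 3.8954*g^3 - 4.9944*g^2 - 0.7127*g - 0.2685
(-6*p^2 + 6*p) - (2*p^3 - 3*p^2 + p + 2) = -2*p^3 - 3*p^2 + 5*p - 2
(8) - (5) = 3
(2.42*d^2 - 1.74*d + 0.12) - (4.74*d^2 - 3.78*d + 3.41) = -2.32*d^2 + 2.04*d - 3.29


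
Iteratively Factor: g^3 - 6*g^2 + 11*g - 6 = (g - 1)*(g^2 - 5*g + 6) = (g - 2)*(g - 1)*(g - 3)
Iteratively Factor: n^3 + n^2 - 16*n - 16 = (n - 4)*(n^2 + 5*n + 4) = (n - 4)*(n + 4)*(n + 1)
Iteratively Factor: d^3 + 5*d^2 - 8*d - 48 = (d + 4)*(d^2 + d - 12) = (d + 4)^2*(d - 3)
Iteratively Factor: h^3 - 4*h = (h - 2)*(h^2 + 2*h) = h*(h - 2)*(h + 2)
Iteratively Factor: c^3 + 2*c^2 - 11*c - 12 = (c - 3)*(c^2 + 5*c + 4) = (c - 3)*(c + 1)*(c + 4)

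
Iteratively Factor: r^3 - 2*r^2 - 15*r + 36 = (r - 3)*(r^2 + r - 12) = (r - 3)*(r + 4)*(r - 3)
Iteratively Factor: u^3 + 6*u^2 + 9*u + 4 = (u + 1)*(u^2 + 5*u + 4) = (u + 1)*(u + 4)*(u + 1)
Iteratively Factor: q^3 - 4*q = (q)*(q^2 - 4) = q*(q - 2)*(q + 2)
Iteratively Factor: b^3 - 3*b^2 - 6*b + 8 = (b - 1)*(b^2 - 2*b - 8) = (b - 1)*(b + 2)*(b - 4)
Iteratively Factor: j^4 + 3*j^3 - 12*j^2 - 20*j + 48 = (j - 2)*(j^3 + 5*j^2 - 2*j - 24) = (j - 2)^2*(j^2 + 7*j + 12) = (j - 2)^2*(j + 4)*(j + 3)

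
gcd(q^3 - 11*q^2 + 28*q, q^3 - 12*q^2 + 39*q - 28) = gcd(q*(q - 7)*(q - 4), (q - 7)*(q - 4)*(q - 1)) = q^2 - 11*q + 28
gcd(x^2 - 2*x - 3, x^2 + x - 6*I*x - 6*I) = x + 1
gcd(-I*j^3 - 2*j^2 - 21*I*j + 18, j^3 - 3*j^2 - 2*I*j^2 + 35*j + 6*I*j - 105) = 1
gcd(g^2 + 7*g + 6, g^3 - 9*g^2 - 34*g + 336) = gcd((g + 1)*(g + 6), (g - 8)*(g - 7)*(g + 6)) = g + 6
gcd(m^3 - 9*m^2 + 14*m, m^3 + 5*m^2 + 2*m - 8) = 1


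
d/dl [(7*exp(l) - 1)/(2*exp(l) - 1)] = -5*exp(l)/(2*exp(l) - 1)^2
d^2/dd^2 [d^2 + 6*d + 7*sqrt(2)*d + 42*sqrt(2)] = 2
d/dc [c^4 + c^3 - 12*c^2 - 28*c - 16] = 4*c^3 + 3*c^2 - 24*c - 28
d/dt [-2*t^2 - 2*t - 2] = -4*t - 2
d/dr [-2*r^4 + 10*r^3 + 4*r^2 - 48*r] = -8*r^3 + 30*r^2 + 8*r - 48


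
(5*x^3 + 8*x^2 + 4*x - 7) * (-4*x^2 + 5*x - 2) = -20*x^5 - 7*x^4 + 14*x^3 + 32*x^2 - 43*x + 14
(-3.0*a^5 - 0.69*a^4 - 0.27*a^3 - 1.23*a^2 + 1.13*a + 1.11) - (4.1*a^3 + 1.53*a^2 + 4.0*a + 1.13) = -3.0*a^5 - 0.69*a^4 - 4.37*a^3 - 2.76*a^2 - 2.87*a - 0.0199999999999998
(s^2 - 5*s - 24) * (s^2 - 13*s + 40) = s^4 - 18*s^3 + 81*s^2 + 112*s - 960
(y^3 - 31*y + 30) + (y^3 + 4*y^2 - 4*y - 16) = 2*y^3 + 4*y^2 - 35*y + 14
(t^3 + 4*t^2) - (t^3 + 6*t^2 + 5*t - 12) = -2*t^2 - 5*t + 12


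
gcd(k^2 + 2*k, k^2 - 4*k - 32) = 1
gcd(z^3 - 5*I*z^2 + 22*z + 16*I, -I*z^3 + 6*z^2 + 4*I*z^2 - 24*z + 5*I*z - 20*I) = z + I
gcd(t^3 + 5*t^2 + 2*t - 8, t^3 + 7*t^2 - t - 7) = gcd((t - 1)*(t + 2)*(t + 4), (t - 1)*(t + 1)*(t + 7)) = t - 1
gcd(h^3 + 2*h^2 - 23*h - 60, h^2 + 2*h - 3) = h + 3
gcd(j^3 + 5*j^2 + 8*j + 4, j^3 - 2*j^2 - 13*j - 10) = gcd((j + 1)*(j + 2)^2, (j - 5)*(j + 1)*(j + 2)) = j^2 + 3*j + 2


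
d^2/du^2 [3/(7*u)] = 6/(7*u^3)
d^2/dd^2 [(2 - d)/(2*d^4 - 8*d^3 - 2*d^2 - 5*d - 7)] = 2*((d - 2)*(-8*d^3 + 24*d^2 + 4*d + 5)^2 + (8*d^3 - 24*d^2 - 4*d - 2*(d - 2)*(-6*d^2 + 12*d + 1) - 5)*(-2*d^4 + 8*d^3 + 2*d^2 + 5*d + 7))/(-2*d^4 + 8*d^3 + 2*d^2 + 5*d + 7)^3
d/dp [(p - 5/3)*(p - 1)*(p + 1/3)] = 3*p^2 - 14*p/3 + 7/9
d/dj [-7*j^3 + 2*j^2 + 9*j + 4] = -21*j^2 + 4*j + 9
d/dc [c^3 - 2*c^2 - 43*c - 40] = 3*c^2 - 4*c - 43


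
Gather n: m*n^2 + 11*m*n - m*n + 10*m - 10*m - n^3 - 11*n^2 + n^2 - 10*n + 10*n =10*m*n - n^3 + n^2*(m - 10)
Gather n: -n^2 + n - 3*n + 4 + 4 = -n^2 - 2*n + 8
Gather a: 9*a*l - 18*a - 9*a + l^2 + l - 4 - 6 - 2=a*(9*l - 27) + l^2 + l - 12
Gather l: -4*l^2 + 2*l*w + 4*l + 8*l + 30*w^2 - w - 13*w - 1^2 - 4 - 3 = -4*l^2 + l*(2*w + 12) + 30*w^2 - 14*w - 8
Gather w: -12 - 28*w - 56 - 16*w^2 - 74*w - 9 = -16*w^2 - 102*w - 77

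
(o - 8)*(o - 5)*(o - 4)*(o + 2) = o^4 - 15*o^3 + 58*o^2 + 24*o - 320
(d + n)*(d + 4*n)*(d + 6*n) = d^3 + 11*d^2*n + 34*d*n^2 + 24*n^3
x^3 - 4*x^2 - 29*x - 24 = (x - 8)*(x + 1)*(x + 3)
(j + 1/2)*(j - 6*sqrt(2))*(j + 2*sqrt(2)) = j^3 - 4*sqrt(2)*j^2 + j^2/2 - 24*j - 2*sqrt(2)*j - 12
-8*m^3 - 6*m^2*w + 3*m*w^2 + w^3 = (-2*m + w)*(m + w)*(4*m + w)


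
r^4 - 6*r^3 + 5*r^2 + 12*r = r*(r - 4)*(r - 3)*(r + 1)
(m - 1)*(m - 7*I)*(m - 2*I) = m^3 - m^2 - 9*I*m^2 - 14*m + 9*I*m + 14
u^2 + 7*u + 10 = (u + 2)*(u + 5)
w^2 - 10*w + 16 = (w - 8)*(w - 2)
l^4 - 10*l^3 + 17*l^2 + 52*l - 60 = (l - 6)*(l - 5)*(l - 1)*(l + 2)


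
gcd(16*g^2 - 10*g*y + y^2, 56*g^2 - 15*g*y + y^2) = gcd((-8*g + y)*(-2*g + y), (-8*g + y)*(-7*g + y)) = -8*g + y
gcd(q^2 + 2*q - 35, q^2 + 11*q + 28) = q + 7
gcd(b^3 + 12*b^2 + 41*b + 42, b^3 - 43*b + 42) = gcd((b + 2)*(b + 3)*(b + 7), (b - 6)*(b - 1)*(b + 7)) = b + 7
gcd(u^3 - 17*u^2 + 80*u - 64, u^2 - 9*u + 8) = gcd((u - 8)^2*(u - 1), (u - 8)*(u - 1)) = u^2 - 9*u + 8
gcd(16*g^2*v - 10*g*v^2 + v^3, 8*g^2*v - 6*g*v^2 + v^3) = -2*g*v + v^2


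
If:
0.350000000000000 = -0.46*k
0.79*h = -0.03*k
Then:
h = 0.03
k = -0.76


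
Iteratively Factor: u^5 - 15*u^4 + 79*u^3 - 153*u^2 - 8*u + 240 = (u - 4)*(u^4 - 11*u^3 + 35*u^2 - 13*u - 60) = (u - 5)*(u - 4)*(u^3 - 6*u^2 + 5*u + 12) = (u - 5)*(u - 4)*(u - 3)*(u^2 - 3*u - 4) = (u - 5)*(u - 4)*(u - 3)*(u + 1)*(u - 4)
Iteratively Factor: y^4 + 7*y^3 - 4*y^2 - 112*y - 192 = (y + 4)*(y^3 + 3*y^2 - 16*y - 48) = (y + 3)*(y + 4)*(y^2 - 16) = (y - 4)*(y + 3)*(y + 4)*(y + 4)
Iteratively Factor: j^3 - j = (j + 1)*(j^2 - j) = j*(j + 1)*(j - 1)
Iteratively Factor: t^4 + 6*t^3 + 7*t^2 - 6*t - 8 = (t - 1)*(t^3 + 7*t^2 + 14*t + 8) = (t - 1)*(t + 4)*(t^2 + 3*t + 2) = (t - 1)*(t + 1)*(t + 4)*(t + 2)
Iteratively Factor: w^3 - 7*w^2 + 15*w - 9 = (w - 3)*(w^2 - 4*w + 3) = (w - 3)*(w - 1)*(w - 3)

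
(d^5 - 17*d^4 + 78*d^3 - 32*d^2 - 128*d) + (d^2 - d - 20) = d^5 - 17*d^4 + 78*d^3 - 31*d^2 - 129*d - 20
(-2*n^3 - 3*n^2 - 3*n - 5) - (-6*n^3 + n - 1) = 4*n^3 - 3*n^2 - 4*n - 4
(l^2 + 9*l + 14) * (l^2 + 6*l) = l^4 + 15*l^3 + 68*l^2 + 84*l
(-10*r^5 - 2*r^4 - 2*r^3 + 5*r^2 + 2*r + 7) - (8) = -10*r^5 - 2*r^4 - 2*r^3 + 5*r^2 + 2*r - 1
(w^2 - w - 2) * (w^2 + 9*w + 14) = w^4 + 8*w^3 + 3*w^2 - 32*w - 28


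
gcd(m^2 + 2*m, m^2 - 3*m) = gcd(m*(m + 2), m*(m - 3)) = m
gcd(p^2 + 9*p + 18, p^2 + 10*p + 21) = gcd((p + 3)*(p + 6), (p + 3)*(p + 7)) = p + 3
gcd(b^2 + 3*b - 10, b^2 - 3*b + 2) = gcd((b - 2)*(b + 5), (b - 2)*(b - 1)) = b - 2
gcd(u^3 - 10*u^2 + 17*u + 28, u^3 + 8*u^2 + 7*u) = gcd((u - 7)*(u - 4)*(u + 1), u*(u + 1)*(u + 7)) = u + 1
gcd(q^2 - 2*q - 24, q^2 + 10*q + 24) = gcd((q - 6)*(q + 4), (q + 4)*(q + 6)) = q + 4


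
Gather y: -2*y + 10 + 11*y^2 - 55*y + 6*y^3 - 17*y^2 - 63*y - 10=6*y^3 - 6*y^2 - 120*y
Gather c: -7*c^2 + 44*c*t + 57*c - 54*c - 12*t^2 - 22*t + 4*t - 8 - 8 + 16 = -7*c^2 + c*(44*t + 3) - 12*t^2 - 18*t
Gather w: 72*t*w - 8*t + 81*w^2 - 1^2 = 72*t*w - 8*t + 81*w^2 - 1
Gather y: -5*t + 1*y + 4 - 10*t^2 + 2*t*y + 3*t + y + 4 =-10*t^2 - 2*t + y*(2*t + 2) + 8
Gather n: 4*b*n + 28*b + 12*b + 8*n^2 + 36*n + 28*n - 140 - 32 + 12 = 40*b + 8*n^2 + n*(4*b + 64) - 160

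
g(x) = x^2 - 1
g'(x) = 2*x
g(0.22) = -0.95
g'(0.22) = 0.44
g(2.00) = 3.00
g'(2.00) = 4.00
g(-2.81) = 6.90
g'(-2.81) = -5.62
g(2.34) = 4.48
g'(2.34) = 4.68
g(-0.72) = -0.48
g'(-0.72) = -1.44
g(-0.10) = -0.99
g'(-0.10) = -0.20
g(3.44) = 10.83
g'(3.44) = 6.88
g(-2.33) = 4.43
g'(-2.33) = -4.66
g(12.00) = 143.00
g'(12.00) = 24.00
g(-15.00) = 224.00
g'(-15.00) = -30.00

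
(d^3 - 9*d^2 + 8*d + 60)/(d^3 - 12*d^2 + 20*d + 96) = (d - 5)/(d - 8)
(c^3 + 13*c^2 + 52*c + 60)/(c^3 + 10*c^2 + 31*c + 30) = (c + 6)/(c + 3)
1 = 1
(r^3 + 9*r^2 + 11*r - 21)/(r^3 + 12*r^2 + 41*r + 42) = (r - 1)/(r + 2)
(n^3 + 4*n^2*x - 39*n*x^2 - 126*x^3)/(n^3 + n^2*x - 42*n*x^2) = (n + 3*x)/n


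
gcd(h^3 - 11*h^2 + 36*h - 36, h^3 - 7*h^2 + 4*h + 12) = h^2 - 8*h + 12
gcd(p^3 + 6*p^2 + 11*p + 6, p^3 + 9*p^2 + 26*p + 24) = p^2 + 5*p + 6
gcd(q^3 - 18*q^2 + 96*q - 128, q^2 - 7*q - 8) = q - 8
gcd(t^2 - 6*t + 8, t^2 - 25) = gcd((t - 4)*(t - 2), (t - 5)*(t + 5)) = 1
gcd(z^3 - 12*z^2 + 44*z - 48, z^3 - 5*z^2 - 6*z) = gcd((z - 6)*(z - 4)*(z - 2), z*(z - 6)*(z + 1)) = z - 6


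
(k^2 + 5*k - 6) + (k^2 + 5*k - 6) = 2*k^2 + 10*k - 12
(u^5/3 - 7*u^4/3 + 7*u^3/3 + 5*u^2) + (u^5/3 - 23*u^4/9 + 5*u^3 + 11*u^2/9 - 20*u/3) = 2*u^5/3 - 44*u^4/9 + 22*u^3/3 + 56*u^2/9 - 20*u/3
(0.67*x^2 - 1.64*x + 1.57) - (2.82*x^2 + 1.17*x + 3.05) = -2.15*x^2 - 2.81*x - 1.48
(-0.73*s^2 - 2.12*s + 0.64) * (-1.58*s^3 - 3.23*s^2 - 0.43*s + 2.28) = 1.1534*s^5 + 5.7075*s^4 + 6.1503*s^3 - 2.82*s^2 - 5.1088*s + 1.4592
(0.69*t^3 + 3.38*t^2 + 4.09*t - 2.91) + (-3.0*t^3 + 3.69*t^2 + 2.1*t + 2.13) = -2.31*t^3 + 7.07*t^2 + 6.19*t - 0.78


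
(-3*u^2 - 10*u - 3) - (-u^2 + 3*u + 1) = -2*u^2 - 13*u - 4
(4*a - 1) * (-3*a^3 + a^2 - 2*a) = -12*a^4 + 7*a^3 - 9*a^2 + 2*a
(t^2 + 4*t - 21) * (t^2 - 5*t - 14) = t^4 - t^3 - 55*t^2 + 49*t + 294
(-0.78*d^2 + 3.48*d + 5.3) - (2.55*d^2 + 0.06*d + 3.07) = -3.33*d^2 + 3.42*d + 2.23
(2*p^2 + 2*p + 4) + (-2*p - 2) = 2*p^2 + 2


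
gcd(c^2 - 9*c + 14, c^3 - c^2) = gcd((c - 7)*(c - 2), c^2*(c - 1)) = 1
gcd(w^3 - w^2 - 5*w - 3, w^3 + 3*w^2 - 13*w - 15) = w^2 - 2*w - 3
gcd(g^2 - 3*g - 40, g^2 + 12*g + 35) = g + 5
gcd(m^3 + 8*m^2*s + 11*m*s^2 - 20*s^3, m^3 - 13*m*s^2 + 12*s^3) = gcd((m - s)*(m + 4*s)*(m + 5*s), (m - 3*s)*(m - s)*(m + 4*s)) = -m^2 - 3*m*s + 4*s^2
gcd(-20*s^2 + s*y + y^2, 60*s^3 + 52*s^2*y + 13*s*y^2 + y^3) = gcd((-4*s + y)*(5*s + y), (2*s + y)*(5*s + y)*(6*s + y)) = 5*s + y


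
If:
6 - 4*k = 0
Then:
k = 3/2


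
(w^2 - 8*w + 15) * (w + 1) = w^3 - 7*w^2 + 7*w + 15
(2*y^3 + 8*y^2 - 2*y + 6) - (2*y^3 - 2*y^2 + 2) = 10*y^2 - 2*y + 4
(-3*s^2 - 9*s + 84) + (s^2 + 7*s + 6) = -2*s^2 - 2*s + 90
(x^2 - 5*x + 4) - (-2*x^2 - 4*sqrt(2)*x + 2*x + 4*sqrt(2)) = 3*x^2 - 7*x + 4*sqrt(2)*x - 4*sqrt(2) + 4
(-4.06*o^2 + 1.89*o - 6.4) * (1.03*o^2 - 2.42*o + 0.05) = -4.1818*o^4 + 11.7719*o^3 - 11.3688*o^2 + 15.5825*o - 0.32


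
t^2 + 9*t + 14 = (t + 2)*(t + 7)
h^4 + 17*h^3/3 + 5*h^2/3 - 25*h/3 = h*(h - 1)*(h + 5/3)*(h + 5)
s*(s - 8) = s^2 - 8*s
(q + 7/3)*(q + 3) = q^2 + 16*q/3 + 7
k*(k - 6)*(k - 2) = k^3 - 8*k^2 + 12*k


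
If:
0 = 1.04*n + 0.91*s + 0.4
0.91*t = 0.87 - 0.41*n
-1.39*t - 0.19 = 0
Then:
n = 2.43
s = -3.21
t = -0.14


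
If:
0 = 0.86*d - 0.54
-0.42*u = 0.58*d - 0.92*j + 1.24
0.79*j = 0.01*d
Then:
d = 0.63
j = 0.01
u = -3.80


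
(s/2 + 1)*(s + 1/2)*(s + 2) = s^3/2 + 9*s^2/4 + 3*s + 1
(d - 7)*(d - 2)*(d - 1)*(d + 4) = d^4 - 6*d^3 - 17*d^2 + 78*d - 56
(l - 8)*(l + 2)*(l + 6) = l^3 - 52*l - 96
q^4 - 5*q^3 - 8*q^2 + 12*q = q*(q - 6)*(q - 1)*(q + 2)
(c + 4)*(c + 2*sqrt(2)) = c^2 + 2*sqrt(2)*c + 4*c + 8*sqrt(2)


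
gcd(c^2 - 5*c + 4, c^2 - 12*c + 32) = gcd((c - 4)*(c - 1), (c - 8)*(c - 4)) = c - 4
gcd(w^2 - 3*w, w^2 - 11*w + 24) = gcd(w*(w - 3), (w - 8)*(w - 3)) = w - 3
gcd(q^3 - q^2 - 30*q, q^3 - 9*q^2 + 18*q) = q^2 - 6*q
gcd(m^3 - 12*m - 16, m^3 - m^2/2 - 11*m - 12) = m^2 - 2*m - 8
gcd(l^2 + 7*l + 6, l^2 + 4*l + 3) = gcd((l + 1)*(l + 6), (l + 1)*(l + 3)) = l + 1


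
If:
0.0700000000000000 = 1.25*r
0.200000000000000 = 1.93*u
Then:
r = 0.06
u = 0.10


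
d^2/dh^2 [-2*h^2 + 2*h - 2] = -4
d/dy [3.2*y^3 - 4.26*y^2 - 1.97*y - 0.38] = 9.6*y^2 - 8.52*y - 1.97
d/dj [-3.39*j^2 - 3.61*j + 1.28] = -6.78*j - 3.61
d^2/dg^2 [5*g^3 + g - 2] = 30*g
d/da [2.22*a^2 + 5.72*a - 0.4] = 4.44*a + 5.72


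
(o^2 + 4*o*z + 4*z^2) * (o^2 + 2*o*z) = o^4 + 6*o^3*z + 12*o^2*z^2 + 8*o*z^3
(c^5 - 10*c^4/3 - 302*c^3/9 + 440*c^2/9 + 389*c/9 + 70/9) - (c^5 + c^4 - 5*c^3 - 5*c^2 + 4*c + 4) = -13*c^4/3 - 257*c^3/9 + 485*c^2/9 + 353*c/9 + 34/9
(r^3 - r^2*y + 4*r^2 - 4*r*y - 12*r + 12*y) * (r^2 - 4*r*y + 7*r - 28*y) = r^5 - 5*r^4*y + 11*r^4 + 4*r^3*y^2 - 55*r^3*y + 16*r^3 + 44*r^2*y^2 - 80*r^2*y - 84*r^2 + 64*r*y^2 + 420*r*y - 336*y^2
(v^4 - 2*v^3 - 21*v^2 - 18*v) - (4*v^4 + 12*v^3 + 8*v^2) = -3*v^4 - 14*v^3 - 29*v^2 - 18*v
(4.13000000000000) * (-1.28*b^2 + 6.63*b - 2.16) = -5.2864*b^2 + 27.3819*b - 8.9208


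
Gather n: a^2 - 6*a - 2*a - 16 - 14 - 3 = a^2 - 8*a - 33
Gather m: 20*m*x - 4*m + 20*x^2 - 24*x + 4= m*(20*x - 4) + 20*x^2 - 24*x + 4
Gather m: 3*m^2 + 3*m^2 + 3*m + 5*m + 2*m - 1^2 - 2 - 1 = 6*m^2 + 10*m - 4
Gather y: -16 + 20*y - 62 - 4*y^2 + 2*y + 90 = -4*y^2 + 22*y + 12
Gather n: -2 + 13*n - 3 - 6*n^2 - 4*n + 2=-6*n^2 + 9*n - 3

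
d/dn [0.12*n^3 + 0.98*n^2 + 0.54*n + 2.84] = 0.36*n^2 + 1.96*n + 0.54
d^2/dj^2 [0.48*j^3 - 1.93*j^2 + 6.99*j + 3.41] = 2.88*j - 3.86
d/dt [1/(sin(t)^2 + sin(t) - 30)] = -(2*sin(t) + 1)*cos(t)/(sin(t)^2 + sin(t) - 30)^2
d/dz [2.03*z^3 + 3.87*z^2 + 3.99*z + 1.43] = 6.09*z^2 + 7.74*z + 3.99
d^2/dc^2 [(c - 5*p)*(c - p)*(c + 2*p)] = 6*c - 8*p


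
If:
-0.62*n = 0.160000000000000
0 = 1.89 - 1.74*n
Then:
No Solution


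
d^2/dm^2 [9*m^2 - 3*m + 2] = 18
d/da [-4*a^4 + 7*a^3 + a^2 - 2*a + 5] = -16*a^3 + 21*a^2 + 2*a - 2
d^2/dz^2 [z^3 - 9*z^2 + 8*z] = 6*z - 18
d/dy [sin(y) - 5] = cos(y)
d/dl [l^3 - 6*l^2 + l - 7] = 3*l^2 - 12*l + 1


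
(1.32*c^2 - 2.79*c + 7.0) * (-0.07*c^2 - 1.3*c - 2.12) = -0.0924*c^4 - 1.5207*c^3 + 0.3386*c^2 - 3.1852*c - 14.84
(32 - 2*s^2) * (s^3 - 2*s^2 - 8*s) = -2*s^5 + 4*s^4 + 48*s^3 - 64*s^2 - 256*s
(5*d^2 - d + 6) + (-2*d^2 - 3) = 3*d^2 - d + 3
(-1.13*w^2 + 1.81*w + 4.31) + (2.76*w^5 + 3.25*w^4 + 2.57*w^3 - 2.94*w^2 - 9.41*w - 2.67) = 2.76*w^5 + 3.25*w^4 + 2.57*w^3 - 4.07*w^2 - 7.6*w + 1.64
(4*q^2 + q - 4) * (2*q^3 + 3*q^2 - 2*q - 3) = 8*q^5 + 14*q^4 - 13*q^3 - 26*q^2 + 5*q + 12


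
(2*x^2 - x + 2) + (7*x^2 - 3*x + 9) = 9*x^2 - 4*x + 11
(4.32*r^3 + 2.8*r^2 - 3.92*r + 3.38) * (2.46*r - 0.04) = 10.6272*r^4 + 6.7152*r^3 - 9.7552*r^2 + 8.4716*r - 0.1352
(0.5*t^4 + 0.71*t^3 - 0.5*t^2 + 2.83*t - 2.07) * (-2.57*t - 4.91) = -1.285*t^5 - 4.2797*t^4 - 2.2011*t^3 - 4.8181*t^2 - 8.5754*t + 10.1637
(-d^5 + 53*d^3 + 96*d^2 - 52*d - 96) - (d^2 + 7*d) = -d^5 + 53*d^3 + 95*d^2 - 59*d - 96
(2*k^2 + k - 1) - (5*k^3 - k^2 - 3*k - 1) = -5*k^3 + 3*k^2 + 4*k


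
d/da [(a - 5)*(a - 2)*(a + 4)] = 3*a^2 - 6*a - 18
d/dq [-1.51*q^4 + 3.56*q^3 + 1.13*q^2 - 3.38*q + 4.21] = -6.04*q^3 + 10.68*q^2 + 2.26*q - 3.38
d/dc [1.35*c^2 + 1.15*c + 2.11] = 2.7*c + 1.15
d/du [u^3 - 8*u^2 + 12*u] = 3*u^2 - 16*u + 12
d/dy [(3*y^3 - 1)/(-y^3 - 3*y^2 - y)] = (-9*y^3*(y^2 + 3*y + 1) + (3*y^3 - 1)*(3*y^2 + 6*y + 1))/(y^2*(y^2 + 3*y + 1)^2)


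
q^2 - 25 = (q - 5)*(q + 5)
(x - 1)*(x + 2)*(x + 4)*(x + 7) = x^4 + 12*x^3 + 37*x^2 + 6*x - 56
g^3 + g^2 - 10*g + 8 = (g - 2)*(g - 1)*(g + 4)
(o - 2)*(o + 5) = o^2 + 3*o - 10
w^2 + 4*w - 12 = (w - 2)*(w + 6)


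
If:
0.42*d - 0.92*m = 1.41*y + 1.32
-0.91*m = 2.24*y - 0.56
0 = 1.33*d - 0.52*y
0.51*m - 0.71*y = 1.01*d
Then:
No Solution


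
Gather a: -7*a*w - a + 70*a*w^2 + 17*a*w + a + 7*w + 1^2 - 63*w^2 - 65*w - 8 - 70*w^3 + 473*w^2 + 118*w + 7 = a*(70*w^2 + 10*w) - 70*w^3 + 410*w^2 + 60*w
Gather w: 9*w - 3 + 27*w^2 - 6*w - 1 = 27*w^2 + 3*w - 4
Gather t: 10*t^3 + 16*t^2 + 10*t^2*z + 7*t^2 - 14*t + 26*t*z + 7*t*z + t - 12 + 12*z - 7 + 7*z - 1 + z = 10*t^3 + t^2*(10*z + 23) + t*(33*z - 13) + 20*z - 20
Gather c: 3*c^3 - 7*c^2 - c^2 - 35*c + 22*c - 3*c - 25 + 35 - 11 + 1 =3*c^3 - 8*c^2 - 16*c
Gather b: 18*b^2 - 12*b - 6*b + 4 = 18*b^2 - 18*b + 4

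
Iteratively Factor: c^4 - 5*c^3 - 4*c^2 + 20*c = (c - 5)*(c^3 - 4*c) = (c - 5)*(c + 2)*(c^2 - 2*c) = c*(c - 5)*(c + 2)*(c - 2)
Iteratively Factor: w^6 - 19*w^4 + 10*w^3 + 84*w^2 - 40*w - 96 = (w - 2)*(w^5 + 2*w^4 - 15*w^3 - 20*w^2 + 44*w + 48) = (w - 2)*(w + 4)*(w^4 - 2*w^3 - 7*w^2 + 8*w + 12) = (w - 2)*(w + 2)*(w + 4)*(w^3 - 4*w^2 + w + 6) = (w - 3)*(w - 2)*(w + 2)*(w + 4)*(w^2 - w - 2) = (w - 3)*(w - 2)*(w + 1)*(w + 2)*(w + 4)*(w - 2)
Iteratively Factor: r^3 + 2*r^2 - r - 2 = (r + 2)*(r^2 - 1) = (r - 1)*(r + 2)*(r + 1)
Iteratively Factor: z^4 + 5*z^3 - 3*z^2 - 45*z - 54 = (z - 3)*(z^3 + 8*z^2 + 21*z + 18) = (z - 3)*(z + 3)*(z^2 + 5*z + 6) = (z - 3)*(z + 2)*(z + 3)*(z + 3)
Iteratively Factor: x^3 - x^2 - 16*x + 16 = (x - 1)*(x^2 - 16) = (x - 1)*(x + 4)*(x - 4)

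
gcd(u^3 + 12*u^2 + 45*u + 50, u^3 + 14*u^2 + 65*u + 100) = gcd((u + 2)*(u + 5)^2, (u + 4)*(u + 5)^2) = u^2 + 10*u + 25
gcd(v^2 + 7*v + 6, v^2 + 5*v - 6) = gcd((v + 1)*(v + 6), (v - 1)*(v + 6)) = v + 6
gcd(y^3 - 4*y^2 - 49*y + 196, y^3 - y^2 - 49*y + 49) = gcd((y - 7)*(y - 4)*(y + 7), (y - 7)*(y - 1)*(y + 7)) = y^2 - 49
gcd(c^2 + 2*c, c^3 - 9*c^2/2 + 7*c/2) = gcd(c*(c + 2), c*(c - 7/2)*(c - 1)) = c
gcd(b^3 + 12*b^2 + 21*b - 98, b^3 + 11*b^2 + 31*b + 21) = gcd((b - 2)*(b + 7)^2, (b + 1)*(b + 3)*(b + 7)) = b + 7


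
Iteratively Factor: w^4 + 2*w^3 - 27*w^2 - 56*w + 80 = (w + 4)*(w^3 - 2*w^2 - 19*w + 20) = (w - 5)*(w + 4)*(w^2 + 3*w - 4) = (w - 5)*(w - 1)*(w + 4)*(w + 4)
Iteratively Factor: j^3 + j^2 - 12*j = (j)*(j^2 + j - 12) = j*(j + 4)*(j - 3)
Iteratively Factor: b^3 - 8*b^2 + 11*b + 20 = (b - 5)*(b^2 - 3*b - 4) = (b - 5)*(b + 1)*(b - 4)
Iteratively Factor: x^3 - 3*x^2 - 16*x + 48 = (x + 4)*(x^2 - 7*x + 12) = (x - 4)*(x + 4)*(x - 3)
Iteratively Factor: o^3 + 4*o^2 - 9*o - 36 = (o - 3)*(o^2 + 7*o + 12) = (o - 3)*(o + 3)*(o + 4)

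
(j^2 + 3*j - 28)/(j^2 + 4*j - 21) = (j - 4)/(j - 3)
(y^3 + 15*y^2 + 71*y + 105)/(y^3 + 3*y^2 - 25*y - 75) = (y + 7)/(y - 5)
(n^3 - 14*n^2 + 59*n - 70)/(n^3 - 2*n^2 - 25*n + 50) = (n - 7)/(n + 5)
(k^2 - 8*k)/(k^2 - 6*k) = (k - 8)/(k - 6)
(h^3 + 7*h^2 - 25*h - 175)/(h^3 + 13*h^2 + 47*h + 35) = (h - 5)/(h + 1)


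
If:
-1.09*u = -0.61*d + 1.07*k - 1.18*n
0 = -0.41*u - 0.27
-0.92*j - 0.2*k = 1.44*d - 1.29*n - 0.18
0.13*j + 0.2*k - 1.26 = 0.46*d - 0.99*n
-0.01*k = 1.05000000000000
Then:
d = -103.66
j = 126.05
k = -105.00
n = -42.23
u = -0.66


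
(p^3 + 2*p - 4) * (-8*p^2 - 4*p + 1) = -8*p^5 - 4*p^4 - 15*p^3 + 24*p^2 + 18*p - 4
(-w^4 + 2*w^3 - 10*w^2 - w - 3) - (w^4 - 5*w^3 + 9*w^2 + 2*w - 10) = -2*w^4 + 7*w^3 - 19*w^2 - 3*w + 7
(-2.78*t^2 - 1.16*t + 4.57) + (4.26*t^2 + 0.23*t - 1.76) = 1.48*t^2 - 0.93*t + 2.81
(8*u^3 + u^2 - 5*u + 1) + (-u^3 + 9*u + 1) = 7*u^3 + u^2 + 4*u + 2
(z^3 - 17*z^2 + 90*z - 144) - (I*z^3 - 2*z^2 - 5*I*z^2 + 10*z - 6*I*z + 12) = z^3 - I*z^3 - 15*z^2 + 5*I*z^2 + 80*z + 6*I*z - 156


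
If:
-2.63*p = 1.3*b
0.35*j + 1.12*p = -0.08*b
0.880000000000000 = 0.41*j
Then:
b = 1.59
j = 2.15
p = -0.78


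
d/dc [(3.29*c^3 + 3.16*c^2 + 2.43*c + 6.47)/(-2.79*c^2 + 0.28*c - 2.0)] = (-9.1791*c^4 + 1.8424*c^3 - 12.0755*c^2 + 23.4626*c - 6.6716)/(7.7841*c^4 - 1.5624*c^3 + 11.2384*c^2 - 1.12*c + 4.0)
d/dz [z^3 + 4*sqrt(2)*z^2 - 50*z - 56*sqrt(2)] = 3*z^2 + 8*sqrt(2)*z - 50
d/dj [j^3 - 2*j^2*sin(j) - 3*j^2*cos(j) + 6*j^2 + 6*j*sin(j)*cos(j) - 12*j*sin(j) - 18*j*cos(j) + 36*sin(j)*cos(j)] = 3*j^2*sin(j) - 2*j^2*cos(j) + 3*j^2 + 14*j*sin(j) - 18*j*cos(j) + 6*j*cos(2*j) + 12*j - 12*sin(j) + 3*sin(2*j) - 18*cos(j) + 36*cos(2*j)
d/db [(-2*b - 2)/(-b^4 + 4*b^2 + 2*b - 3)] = 2*(b^4 - 4*b^2 - 2*b + 2*(b + 1)*(-2*b^3 + 4*b + 1) + 3)/(b^4 - 4*b^2 - 2*b + 3)^2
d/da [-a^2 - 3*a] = -2*a - 3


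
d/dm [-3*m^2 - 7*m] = -6*m - 7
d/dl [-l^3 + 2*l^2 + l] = -3*l^2 + 4*l + 1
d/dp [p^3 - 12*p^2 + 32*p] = 3*p^2 - 24*p + 32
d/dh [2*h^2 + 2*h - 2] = 4*h + 2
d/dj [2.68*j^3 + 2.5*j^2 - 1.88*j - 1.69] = 8.04*j^2 + 5.0*j - 1.88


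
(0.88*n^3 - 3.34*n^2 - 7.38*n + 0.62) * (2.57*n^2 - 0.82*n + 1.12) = 2.2616*n^5 - 9.3054*n^4 - 15.2422*n^3 + 3.9042*n^2 - 8.774*n + 0.6944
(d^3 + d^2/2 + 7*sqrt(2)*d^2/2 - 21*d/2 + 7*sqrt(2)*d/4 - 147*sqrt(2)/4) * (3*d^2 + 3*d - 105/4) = 3*d^5 + 9*d^4/2 + 21*sqrt(2)*d^4/2 - 225*d^3/4 + 63*sqrt(2)*d^3/4 - 1575*sqrt(2)*d^2/8 - 357*d^2/8 - 2499*sqrt(2)*d/16 + 2205*d/8 + 15435*sqrt(2)/16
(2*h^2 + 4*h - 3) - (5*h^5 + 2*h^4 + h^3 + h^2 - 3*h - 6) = -5*h^5 - 2*h^4 - h^3 + h^2 + 7*h + 3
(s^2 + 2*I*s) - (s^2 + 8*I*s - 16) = -6*I*s + 16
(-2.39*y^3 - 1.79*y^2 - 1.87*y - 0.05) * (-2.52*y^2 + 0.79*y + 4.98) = 6.0228*y^5 + 2.6227*y^4 - 8.6039*y^3 - 10.2655*y^2 - 9.3521*y - 0.249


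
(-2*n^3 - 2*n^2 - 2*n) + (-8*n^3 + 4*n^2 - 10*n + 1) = -10*n^3 + 2*n^2 - 12*n + 1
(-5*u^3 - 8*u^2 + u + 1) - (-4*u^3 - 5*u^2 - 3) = -u^3 - 3*u^2 + u + 4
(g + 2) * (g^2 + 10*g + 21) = g^3 + 12*g^2 + 41*g + 42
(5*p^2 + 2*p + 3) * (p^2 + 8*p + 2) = 5*p^4 + 42*p^3 + 29*p^2 + 28*p + 6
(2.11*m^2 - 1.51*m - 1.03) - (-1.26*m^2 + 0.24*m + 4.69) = 3.37*m^2 - 1.75*m - 5.72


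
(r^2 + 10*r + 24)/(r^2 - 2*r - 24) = (r + 6)/(r - 6)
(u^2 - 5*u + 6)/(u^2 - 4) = (u - 3)/(u + 2)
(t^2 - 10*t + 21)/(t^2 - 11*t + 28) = (t - 3)/(t - 4)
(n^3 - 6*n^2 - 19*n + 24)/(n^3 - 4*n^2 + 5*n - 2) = (n^2 - 5*n - 24)/(n^2 - 3*n + 2)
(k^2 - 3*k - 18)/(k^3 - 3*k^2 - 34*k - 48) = (k - 6)/(k^2 - 6*k - 16)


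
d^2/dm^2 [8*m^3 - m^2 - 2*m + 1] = 48*m - 2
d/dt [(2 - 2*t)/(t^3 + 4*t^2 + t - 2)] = 2*(-t^3 - 4*t^2 - t + (t - 1)*(3*t^2 + 8*t + 1) + 2)/(t^3 + 4*t^2 + t - 2)^2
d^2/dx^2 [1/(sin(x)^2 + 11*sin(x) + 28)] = (-4*sin(x)^4 - 33*sin(x)^3 - 3*sin(x)^2 + 374*sin(x) + 186)/(sin(x)^2 + 11*sin(x) + 28)^3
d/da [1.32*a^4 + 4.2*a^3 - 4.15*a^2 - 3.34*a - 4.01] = 5.28*a^3 + 12.6*a^2 - 8.3*a - 3.34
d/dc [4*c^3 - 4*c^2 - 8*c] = 12*c^2 - 8*c - 8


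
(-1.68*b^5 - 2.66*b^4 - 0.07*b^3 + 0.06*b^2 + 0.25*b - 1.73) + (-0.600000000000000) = -1.68*b^5 - 2.66*b^4 - 0.07*b^3 + 0.06*b^2 + 0.25*b - 2.33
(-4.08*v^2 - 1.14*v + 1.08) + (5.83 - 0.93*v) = -4.08*v^2 - 2.07*v + 6.91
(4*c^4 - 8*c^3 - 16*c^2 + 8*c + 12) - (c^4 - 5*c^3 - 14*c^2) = 3*c^4 - 3*c^3 - 2*c^2 + 8*c + 12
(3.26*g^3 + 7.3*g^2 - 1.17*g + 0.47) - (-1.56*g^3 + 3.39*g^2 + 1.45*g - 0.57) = 4.82*g^3 + 3.91*g^2 - 2.62*g + 1.04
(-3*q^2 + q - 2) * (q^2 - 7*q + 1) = -3*q^4 + 22*q^3 - 12*q^2 + 15*q - 2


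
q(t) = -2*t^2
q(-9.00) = -162.00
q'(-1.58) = 6.32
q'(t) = -4*t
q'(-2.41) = 9.64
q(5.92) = -70.09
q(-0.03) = -0.00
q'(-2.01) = 8.04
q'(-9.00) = 36.00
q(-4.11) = -33.78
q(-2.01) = -8.08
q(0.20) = -0.08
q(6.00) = -72.00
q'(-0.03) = 0.12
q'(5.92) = -23.68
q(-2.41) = -11.62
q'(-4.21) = 16.84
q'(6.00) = -24.00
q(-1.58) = -4.99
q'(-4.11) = 16.44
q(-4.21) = -35.45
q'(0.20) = -0.80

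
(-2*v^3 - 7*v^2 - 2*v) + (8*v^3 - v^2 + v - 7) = 6*v^3 - 8*v^2 - v - 7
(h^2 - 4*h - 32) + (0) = h^2 - 4*h - 32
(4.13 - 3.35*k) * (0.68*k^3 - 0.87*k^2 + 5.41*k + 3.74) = -2.278*k^4 + 5.7229*k^3 - 21.7166*k^2 + 9.8143*k + 15.4462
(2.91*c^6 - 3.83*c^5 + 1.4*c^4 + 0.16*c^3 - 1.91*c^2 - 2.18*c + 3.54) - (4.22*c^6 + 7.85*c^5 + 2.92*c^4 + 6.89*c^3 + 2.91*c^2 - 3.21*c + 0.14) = -1.31*c^6 - 11.68*c^5 - 1.52*c^4 - 6.73*c^3 - 4.82*c^2 + 1.03*c + 3.4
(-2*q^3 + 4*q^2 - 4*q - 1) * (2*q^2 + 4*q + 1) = -4*q^5 + 6*q^3 - 14*q^2 - 8*q - 1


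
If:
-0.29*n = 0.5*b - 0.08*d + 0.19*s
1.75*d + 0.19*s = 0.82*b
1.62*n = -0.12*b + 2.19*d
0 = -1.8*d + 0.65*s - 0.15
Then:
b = -0.04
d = -0.03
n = -0.04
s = 0.14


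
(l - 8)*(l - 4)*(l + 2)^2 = l^4 - 8*l^3 - 12*l^2 + 80*l + 128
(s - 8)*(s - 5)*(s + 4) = s^3 - 9*s^2 - 12*s + 160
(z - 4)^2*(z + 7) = z^3 - z^2 - 40*z + 112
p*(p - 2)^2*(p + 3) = p^4 - p^3 - 8*p^2 + 12*p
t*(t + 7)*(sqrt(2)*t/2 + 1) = sqrt(2)*t^3/2 + t^2 + 7*sqrt(2)*t^2/2 + 7*t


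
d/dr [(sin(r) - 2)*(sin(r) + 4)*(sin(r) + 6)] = (3*sin(r)^2 + 16*sin(r) + 4)*cos(r)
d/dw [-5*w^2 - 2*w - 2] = -10*w - 2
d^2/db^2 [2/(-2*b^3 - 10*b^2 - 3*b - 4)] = 4*(2*(3*b + 5)*(2*b^3 + 10*b^2 + 3*b + 4) - (6*b^2 + 20*b + 3)^2)/(2*b^3 + 10*b^2 + 3*b + 4)^3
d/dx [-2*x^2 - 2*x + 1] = -4*x - 2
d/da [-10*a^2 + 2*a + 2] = 2 - 20*a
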